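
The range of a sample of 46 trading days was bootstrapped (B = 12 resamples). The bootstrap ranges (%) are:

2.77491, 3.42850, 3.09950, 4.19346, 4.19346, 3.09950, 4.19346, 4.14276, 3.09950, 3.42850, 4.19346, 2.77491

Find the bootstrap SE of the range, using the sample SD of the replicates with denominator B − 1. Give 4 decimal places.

Bootstrap SE is the standard deviation of the 12 replicate ranges.
Mean of replicates: (2.77491 + 3.42850 + 3.09950 + 4.19346 + 4.19346 + 3.09950 + 4.19346 + 4.14276 + 3.09950 + 3.42850 + 4.19346 + 2.77491) / 12 = 42.621920 / 12 = 3.551827
Sum of squared deviations: (−0.776917)² + (−0.123327)² + (−0.452327)² + (+0.641633)² + (+0.641633)² + (−0.452327)² + (+0.641633)² + (+0.590933)² + (−0.452327)² + (−0.123327)² + (+0.641633)² + (−0.776917)² = 3.847392
Variance = 3.847392 / 11 = 0.349763
SE* = √0.349763

SE* = 0.5914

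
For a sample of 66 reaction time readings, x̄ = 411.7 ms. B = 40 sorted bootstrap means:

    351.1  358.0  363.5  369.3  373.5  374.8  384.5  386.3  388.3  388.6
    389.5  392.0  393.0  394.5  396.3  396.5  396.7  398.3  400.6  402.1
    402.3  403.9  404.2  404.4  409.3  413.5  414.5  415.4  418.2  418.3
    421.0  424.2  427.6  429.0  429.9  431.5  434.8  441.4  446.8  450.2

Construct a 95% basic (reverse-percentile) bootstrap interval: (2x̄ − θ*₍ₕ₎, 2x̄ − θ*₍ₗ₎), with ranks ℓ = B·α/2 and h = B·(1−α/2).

(376.6, 472.3)

Percentile endpoints at ranks 1 and 39: θ*₍1₎ = 351.1, θ*₍39₎ = 446.8.
Basic interval reflects these around x̄:
  lower = 2 × 411.7 − 446.8 = 376.6
  upper = 2 × 411.7 − 351.1 = 472.3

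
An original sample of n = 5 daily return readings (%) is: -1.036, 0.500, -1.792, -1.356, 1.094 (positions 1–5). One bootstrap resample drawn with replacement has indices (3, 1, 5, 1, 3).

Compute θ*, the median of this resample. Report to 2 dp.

Resample values: -1.792, -1.036, 1.094, -1.036, -1.792.
Sorted: -1.792, -1.792, -1.036, -1.036, 1.094
Median = middle value = -1.04

θ* = -1.04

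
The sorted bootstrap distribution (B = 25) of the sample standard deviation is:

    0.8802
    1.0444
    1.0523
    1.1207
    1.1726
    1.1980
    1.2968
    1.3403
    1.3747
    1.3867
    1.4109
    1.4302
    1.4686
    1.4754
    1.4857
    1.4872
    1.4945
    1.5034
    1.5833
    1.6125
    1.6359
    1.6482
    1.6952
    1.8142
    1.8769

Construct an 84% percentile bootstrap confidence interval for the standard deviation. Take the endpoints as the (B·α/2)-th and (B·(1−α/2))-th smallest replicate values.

(1.0444, 1.6952)

α = 0.16; lower rank = 25 × 0.080 = 2; upper rank = 25 × 0.920 = 23.
The 2nd smallest replicate is 1.0444; the 23rd is 1.6952.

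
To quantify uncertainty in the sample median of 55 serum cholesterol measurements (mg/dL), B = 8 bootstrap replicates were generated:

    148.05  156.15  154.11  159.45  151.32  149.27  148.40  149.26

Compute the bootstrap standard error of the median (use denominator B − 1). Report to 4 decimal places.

SE* = 4.1604

Bootstrap SE is the standard deviation of the 8 replicate medians.
Mean of replicates: (148.05 + 156.15 + 154.11 + 159.45 + 151.32 + 149.27 + 148.40 + 149.26) / 8 = 1216.01000 / 8 = 152.00125
Sum of squared deviations: (−3.95125)² + (+4.14875)² + (+2.10875)² + (+7.44875)² + (−0.68125)² + (−2.73125)² + (−3.60125)² + (−2.74125)² = 121.16249
Variance = 121.16249 / 7 = 17.30893
SE* = √17.30893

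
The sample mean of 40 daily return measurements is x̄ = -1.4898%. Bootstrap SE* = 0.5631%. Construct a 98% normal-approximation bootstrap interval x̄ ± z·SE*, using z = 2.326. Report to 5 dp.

(-2.79957, -0.18003)

Margin = 2.326 × 0.5631 = 1.309771
Interval: -1.4898 ± 1.309771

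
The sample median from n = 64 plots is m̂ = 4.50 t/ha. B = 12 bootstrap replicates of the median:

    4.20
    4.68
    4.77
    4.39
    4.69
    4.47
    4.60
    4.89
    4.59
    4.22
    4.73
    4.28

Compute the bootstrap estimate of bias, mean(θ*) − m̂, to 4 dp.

bias = +0.0425

mean(θ*) = (4.20 + 4.68 + 4.77 + 4.39 + 4.69 + 4.47 + 4.60 + 4.89 + 4.59 + 4.22 + 4.73 + 4.28) / 12 = 4.54250
bias = 4.54250 − 4.50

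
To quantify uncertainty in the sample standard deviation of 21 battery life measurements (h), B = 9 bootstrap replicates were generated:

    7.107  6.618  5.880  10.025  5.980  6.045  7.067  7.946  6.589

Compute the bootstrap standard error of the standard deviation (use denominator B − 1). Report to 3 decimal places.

SE* = 1.303

Bootstrap SE is the standard deviation of the 9 replicate standard deviations.
Mean of replicates: (7.107 + 6.618 + 5.880 + 10.025 + 5.980 + 6.045 + 7.067 + 7.946 + 6.589) / 9 = 63.2570 / 9 = 7.0286
Sum of squared deviations: (+0.0784)² + (−0.4106)² + (−1.1486)² + (+2.9964)² + (−1.0486)² + (−0.9836)² + (+0.0384)² + (+0.9174)² + (−0.4396)² = 13.5758
Variance = 13.5758 / 8 = 1.6970
SE* = √1.6970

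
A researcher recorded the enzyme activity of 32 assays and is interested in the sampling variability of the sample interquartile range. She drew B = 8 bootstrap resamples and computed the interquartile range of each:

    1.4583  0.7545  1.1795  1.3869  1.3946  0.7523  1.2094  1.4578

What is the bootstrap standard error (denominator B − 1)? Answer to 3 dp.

Bootstrap SE is the standard deviation of the 8 replicate interquartile ranges.
Mean of replicates: (1.4583 + 0.7545 + 1.1795 + 1.3869 + 1.3946 + 0.7523 + 1.2094 + 1.4578) / 8 = 9.59330 / 8 = 1.19916
Sum of squared deviations: (+0.25914)² + (−0.44466)² + (−0.01966)² + (+0.18774)² + (+0.19544)² + (−0.44686)² + (+0.01024)² + (+0.25864)² = 0.60539
Variance = 0.60539 / 7 = 0.08648
SE* = √0.08648

SE* = 0.294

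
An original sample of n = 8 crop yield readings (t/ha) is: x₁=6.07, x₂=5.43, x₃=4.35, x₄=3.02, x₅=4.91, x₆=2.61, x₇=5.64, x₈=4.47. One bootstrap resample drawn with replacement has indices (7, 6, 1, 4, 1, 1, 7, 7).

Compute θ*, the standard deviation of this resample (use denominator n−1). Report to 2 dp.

θ* = 1.43

Resample values: 5.64, 2.61, 6.07, 3.02, 6.07, 6.07, 5.64, 5.64.
Mean = 5.0950; sum of squared deviations = 14.2238
s² = 14.2238 / 7 = 2.0320
s = √2.0320 = 1.43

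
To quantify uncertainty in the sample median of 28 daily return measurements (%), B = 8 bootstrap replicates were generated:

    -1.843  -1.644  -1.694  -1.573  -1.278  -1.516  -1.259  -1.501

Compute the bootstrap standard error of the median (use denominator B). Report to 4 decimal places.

Bootstrap SE is the standard deviation of the 8 replicate medians.
Mean of replicates: ((-1.843) + (-1.644) + (-1.694) + (-1.573) + (-1.278) + (-1.516) + (-1.259) + (-1.501)) / 8 = -12.30800 / 8 = -1.53850
Sum of squared deviations: (−0.30450)² + (−0.10550)² + (−0.15550)² + (−0.03450)² + (+0.26050)² + (+0.02250)² + (+0.27950)² + (+0.03750)² = 0.27711
Variance = 0.27711 / 8 = 0.03464
SE* = √0.03464

SE* = 0.1861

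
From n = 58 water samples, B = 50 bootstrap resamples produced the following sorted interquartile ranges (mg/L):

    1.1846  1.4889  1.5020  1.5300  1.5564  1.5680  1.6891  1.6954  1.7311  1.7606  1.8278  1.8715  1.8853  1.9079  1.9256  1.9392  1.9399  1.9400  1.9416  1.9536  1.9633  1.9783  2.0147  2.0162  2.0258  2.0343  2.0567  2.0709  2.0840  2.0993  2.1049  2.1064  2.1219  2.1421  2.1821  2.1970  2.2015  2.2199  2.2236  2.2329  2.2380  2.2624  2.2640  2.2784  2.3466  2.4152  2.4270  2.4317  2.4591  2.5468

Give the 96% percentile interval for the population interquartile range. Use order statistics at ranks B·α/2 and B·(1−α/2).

(1.1846, 2.4591)

α = 0.04; lower rank = 50 × 0.020 = 1; upper rank = 50 × 0.980 = 49.
The 1st smallest replicate is 1.1846; the 49th is 2.4591.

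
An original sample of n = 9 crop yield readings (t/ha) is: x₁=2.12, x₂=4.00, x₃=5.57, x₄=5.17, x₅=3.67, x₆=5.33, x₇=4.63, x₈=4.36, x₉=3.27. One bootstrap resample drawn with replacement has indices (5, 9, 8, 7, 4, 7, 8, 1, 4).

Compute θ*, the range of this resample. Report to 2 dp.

θ* = 3.05

Resample values: 3.67, 3.27, 4.36, 4.63, 5.17, 4.63, 4.36, 2.12, 5.17.
Range = 5.17 − 2.12 = 3.05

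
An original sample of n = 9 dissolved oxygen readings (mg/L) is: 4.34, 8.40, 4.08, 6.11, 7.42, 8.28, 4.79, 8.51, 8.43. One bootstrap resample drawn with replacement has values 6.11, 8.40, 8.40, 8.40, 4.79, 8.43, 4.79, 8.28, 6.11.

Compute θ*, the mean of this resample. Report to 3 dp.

θ* = 7.079

Mean = (6.11 + 8.40 + 8.40 + 8.40 + 4.79 + 8.43 + 4.79 + 8.28 + 6.11) / 9 = 63.710 / 9 = 7.079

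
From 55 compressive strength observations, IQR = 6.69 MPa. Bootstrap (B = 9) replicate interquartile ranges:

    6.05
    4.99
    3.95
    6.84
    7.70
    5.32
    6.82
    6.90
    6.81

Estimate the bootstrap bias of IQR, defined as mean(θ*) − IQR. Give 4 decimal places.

mean(θ*) = (6.05 + 4.99 + 3.95 + 6.84 + 7.70 + 5.32 + 6.82 + 6.90 + 6.81) / 9 = 6.15333
bias = 6.15333 − 6.69

bias = −0.5367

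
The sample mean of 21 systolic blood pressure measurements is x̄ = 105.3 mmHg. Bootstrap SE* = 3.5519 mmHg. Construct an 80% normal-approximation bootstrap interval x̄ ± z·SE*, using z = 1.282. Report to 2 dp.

(100.75, 109.85)

Margin = 1.282 × 3.5519 = 4.554
Interval: 105.3 ± 4.554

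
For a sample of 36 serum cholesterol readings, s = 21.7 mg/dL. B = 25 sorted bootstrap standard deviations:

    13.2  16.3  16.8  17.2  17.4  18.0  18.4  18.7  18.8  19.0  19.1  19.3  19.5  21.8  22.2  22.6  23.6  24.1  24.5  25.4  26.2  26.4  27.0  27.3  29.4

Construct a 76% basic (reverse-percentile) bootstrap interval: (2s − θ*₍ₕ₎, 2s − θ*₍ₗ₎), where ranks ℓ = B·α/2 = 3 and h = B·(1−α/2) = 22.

(17.0, 26.6)

Percentile endpoints at ranks 3 and 22: θ*₍3₎ = 16.8, θ*₍22₎ = 26.4.
Basic interval reflects these around s:
  lower = 2 × 21.7 − 26.4 = 17.0
  upper = 2 × 21.7 − 16.8 = 26.6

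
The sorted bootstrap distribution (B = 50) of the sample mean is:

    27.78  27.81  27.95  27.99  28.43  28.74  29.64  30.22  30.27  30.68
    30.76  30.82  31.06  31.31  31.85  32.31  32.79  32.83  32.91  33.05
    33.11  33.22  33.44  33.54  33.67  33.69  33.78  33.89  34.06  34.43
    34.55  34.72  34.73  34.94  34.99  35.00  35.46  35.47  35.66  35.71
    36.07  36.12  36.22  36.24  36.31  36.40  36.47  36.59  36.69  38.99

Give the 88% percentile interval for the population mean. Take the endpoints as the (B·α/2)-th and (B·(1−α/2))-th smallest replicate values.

(27.95, 36.47)

α = 0.12; lower rank = 50 × 0.060 = 3; upper rank = 50 × 0.940 = 47.
The 3rd smallest replicate is 27.95; the 47th is 36.47.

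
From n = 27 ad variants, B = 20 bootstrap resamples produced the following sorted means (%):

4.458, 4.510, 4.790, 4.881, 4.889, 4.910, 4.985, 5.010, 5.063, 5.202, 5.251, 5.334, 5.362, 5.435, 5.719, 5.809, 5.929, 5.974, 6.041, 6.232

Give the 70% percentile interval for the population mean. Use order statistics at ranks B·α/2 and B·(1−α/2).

α = 0.30; lower rank = 20 × 0.150 = 3; upper rank = 20 × 0.850 = 17.
The 3rd smallest replicate is 4.790; the 17th is 5.929.

(4.790, 5.929)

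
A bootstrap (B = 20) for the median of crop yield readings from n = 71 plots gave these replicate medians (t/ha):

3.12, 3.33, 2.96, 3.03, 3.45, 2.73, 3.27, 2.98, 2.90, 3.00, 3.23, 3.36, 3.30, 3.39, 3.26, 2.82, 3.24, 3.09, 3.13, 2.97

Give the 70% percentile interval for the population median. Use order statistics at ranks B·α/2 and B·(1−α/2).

(2.90, 3.33)

Sorted replicates: 2.73, 2.82, 2.90, 2.96, 2.97, 2.98, 3.00, 3.03, 3.09, 3.12, 3.13, 3.23, 3.24, 3.26, 3.27, 3.30, 3.33, 3.36, 3.39, 3.45
α = 0.30; lower rank = 20 × 0.150 = 3; upper rank = 20 × 0.850 = 17.
The 3rd smallest replicate is 2.90; the 17th is 3.33.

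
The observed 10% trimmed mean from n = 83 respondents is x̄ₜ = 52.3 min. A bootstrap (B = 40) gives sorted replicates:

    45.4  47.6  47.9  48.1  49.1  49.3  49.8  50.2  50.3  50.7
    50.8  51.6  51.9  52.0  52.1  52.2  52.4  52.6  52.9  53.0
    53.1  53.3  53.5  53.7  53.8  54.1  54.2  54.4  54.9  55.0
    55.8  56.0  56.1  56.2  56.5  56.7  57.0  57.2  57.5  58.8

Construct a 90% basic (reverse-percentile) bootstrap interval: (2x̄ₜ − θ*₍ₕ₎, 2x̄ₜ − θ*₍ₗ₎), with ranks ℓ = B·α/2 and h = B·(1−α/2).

Percentile endpoints at ranks 2 and 38: θ*₍2₎ = 47.6, θ*₍38₎ = 57.2.
Basic interval reflects these around x̄ₜ:
  lower = 2 × 52.3 − 57.2 = 47.4
  upper = 2 × 52.3 − 47.6 = 57.0

(47.4, 57.0)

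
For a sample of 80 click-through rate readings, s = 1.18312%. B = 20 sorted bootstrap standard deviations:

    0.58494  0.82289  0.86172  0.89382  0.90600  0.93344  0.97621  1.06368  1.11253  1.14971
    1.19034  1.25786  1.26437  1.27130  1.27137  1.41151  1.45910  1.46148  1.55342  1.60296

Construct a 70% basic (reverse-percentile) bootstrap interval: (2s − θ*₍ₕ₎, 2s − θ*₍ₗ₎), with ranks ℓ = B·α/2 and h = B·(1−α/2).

(0.90714, 1.50452)

Percentile endpoints at ranks 3 and 17: θ*₍3₎ = 0.86172, θ*₍17₎ = 1.45910.
Basic interval reflects these around s:
  lower = 2 × 1.18312 − 1.45910 = 0.90714
  upper = 2 × 1.18312 − 0.86172 = 1.50452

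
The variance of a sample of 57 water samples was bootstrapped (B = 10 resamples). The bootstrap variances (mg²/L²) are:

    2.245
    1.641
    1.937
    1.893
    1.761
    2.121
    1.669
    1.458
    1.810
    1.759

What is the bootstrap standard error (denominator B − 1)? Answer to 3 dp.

SE* = 0.232

Bootstrap SE is the standard deviation of the 10 replicate variances.
Mean of replicates: (2.245 + 1.641 + 1.937 + 1.893 + 1.761 + 2.121 + 1.669 + 1.458 + 1.810 + 1.759) / 10 = 18.2940 / 10 = 1.8294
Sum of squared deviations: (+0.4156)² + (−0.1884)² + (+0.1076)² + (+0.0636)² + (−0.0684)² + (+0.2916)² + (−0.1604)² + (−0.3714)² + (−0.0194)² + (−0.0704)² = 0.4825
Variance = 0.4825 / 9 = 0.0536
SE* = √0.0536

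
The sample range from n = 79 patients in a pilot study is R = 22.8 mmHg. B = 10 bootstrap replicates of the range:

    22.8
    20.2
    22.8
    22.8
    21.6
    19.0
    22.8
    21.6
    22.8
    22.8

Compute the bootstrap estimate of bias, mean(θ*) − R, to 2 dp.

bias = −0.88

mean(θ*) = (22.8 + 20.2 + 22.8 + 22.8 + 21.6 + 19.0 + 22.8 + 21.6 + 22.8 + 22.8) / 10 = 21.920
bias = 21.920 − 22.8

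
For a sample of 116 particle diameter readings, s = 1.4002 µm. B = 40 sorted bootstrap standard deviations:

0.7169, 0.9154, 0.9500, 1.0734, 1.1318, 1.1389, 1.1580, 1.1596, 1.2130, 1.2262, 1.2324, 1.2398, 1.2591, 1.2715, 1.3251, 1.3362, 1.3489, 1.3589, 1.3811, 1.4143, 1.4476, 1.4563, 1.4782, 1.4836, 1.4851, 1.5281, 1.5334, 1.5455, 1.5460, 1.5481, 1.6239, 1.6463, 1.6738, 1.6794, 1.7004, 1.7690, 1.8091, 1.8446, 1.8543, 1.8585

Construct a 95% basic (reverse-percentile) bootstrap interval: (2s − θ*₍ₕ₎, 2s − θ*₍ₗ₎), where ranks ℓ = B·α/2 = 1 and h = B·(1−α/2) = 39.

(0.9461, 2.0835)

Percentile endpoints at ranks 1 and 39: θ*₍1₎ = 0.7169, θ*₍39₎ = 1.8543.
Basic interval reflects these around s:
  lower = 2 × 1.4002 − 1.8543 = 0.9461
  upper = 2 × 1.4002 − 0.7169 = 2.0835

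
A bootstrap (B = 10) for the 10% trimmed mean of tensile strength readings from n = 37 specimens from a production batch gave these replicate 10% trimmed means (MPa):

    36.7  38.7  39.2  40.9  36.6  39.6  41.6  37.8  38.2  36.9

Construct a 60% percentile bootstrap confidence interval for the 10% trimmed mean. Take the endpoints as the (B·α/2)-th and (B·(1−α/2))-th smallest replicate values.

Sorted replicates: 36.6, 36.7, 36.9, 37.8, 38.2, 38.7, 39.2, 39.6, 40.9, 41.6
α = 0.40; lower rank = 10 × 0.200 = 2; upper rank = 10 × 0.800 = 8.
The 2nd smallest replicate is 36.7; the 8th is 39.6.

(36.7, 39.6)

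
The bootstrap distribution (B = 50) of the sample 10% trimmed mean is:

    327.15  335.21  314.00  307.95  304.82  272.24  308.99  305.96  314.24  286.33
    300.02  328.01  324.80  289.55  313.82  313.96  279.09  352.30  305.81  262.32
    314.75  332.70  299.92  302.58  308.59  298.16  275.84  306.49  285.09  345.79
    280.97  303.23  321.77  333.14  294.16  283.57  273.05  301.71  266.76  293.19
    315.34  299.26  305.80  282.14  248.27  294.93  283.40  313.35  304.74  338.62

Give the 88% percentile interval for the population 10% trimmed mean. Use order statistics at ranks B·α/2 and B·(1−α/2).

Sorted replicates: 248.27, 262.32, 266.76, 272.24, 273.05, 275.84, 279.09, 280.97, 282.14, 283.40, 283.57, 285.09, 286.33, 289.55, 293.19, 294.16, 294.93, 298.16, 299.26, 299.92, 300.02, 301.71, 302.58, 303.23, 304.74, 304.82, 305.80, 305.81, 305.96, 306.49, 307.95, 308.59, 308.99, 313.35, 313.82, 313.96, 314.00, 314.24, 314.75, 315.34, 321.77, 324.80, 327.15, 328.01, 332.70, 333.14, 335.21, 338.62, 345.79, 352.30
α = 0.12; lower rank = 50 × 0.060 = 3; upper rank = 50 × 0.940 = 47.
The 3rd smallest replicate is 266.76; the 47th is 335.21.

(266.76, 335.21)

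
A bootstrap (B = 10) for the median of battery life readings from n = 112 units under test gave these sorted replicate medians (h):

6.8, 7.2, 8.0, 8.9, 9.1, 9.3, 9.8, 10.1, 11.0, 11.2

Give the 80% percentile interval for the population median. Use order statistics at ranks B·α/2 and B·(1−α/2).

α = 0.20; lower rank = 10 × 0.100 = 1; upper rank = 10 × 0.900 = 9.
The 1st smallest replicate is 6.8; the 9th is 11.0.

(6.8, 11.0)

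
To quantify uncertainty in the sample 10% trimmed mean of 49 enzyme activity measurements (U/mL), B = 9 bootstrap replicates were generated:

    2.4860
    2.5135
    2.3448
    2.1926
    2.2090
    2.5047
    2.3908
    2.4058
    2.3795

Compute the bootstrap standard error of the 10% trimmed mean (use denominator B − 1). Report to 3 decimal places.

Bootstrap SE is the standard deviation of the 9 replicate 10% trimmed means.
Mean of replicates: (2.4860 + 2.5135 + 2.3448 + 2.1926 + 2.2090 + 2.5047 + 2.3908 + 2.4058 + 2.3795) / 9 = 21.42670 / 9 = 2.38074
Sum of squared deviations: (+0.10526)² + (+0.13276)² + (−0.03594)² + (−0.18814)² + (−0.17174)² + (+0.12396)² + (+0.01006)² + (+0.02506)² + (−0.00124)² = 0.11098
Variance = 0.11098 / 8 = 0.01387
SE* = √0.01387

SE* = 0.118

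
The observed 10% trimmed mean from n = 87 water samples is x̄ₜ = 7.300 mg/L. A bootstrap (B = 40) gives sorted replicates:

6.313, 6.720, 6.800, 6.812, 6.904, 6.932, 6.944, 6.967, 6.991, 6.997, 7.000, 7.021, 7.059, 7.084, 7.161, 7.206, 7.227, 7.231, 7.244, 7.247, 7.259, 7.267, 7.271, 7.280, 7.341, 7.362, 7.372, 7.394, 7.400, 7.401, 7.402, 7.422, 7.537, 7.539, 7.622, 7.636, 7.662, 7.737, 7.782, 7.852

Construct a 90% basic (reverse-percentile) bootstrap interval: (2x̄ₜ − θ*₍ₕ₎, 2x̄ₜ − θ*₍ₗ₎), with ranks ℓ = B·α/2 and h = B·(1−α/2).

(6.863, 7.880)

Percentile endpoints at ranks 2 and 38: θ*₍2₎ = 6.720, θ*₍38₎ = 7.737.
Basic interval reflects these around x̄ₜ:
  lower = 2 × 7.300 − 7.737 = 6.863
  upper = 2 × 7.300 − 6.720 = 7.880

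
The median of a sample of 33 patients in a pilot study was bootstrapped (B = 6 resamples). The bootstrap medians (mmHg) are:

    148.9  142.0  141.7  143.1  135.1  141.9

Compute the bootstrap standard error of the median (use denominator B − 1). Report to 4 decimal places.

Bootstrap SE is the standard deviation of the 6 replicate medians.
Mean of replicates: (148.9 + 142.0 + 141.7 + 143.1 + 135.1 + 141.9) / 6 = 852.70000 / 6 = 142.11667
Sum of squared deviations: (+6.78333)² + (−0.11667)² + (−0.41667)² + (+0.98333)² + (−7.01667)² + (−0.21667)² = 96.44833
Variance = 96.44833 / 5 = 19.28967
SE* = √19.28967

SE* = 4.3920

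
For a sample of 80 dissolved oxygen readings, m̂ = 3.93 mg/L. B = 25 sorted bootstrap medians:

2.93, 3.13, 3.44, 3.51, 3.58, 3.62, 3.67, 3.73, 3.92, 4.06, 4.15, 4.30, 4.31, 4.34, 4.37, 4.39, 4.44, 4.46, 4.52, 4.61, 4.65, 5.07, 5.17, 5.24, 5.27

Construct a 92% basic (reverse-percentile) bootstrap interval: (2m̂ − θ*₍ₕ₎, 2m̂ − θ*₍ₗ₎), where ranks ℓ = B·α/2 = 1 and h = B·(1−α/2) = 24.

Percentile endpoints at ranks 1 and 24: θ*₍1₎ = 2.93, θ*₍24₎ = 5.24.
Basic interval reflects these around m̂:
  lower = 2 × 3.93 − 5.24 = 2.62
  upper = 2 × 3.93 − 2.93 = 4.93

(2.62, 4.93)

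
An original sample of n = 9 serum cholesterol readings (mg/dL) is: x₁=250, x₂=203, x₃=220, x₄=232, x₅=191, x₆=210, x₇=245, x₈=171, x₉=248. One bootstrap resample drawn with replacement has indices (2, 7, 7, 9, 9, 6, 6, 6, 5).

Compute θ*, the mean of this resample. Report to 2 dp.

Resample values: 203, 245, 245, 248, 248, 210, 210, 210, 191.
Mean = (203 + 245 + 245 + 248 + 248 + 210 + 210 + 210 + 191) / 9 = 2010.0 / 9 = 223.33

θ* = 223.33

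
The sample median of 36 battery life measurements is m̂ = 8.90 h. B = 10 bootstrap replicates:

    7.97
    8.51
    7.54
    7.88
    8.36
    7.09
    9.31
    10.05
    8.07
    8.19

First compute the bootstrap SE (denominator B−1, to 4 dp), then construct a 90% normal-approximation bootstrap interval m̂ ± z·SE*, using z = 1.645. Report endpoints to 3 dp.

(7.500, 10.300)

Mean of replicates = 8.2970; sum of squared deviations = 6.5222; SE* = √(6.5222/9) = 0.8513
Margin = 1.645 × 0.8513 = 1.4004
Interval: 8.90 ± 1.4004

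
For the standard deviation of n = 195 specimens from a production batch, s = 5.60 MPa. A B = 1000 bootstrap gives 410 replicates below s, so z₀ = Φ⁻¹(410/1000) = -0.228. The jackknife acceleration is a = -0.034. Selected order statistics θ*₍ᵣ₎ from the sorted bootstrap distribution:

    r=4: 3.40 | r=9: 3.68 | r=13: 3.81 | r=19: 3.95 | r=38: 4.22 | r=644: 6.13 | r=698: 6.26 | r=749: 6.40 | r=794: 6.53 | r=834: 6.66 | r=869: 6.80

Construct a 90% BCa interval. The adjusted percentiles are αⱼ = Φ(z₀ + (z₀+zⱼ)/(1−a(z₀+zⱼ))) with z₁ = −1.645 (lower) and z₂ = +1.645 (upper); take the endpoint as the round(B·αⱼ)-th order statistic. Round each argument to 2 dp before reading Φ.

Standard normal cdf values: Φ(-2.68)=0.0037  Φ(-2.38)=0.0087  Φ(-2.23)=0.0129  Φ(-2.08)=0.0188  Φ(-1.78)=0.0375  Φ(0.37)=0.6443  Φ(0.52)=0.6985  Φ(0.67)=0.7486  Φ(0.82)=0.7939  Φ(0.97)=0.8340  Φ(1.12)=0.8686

(3.81, 6.80)

Lower: z₀ + z₁ = -0.228 + (-1.645) = -1.873; 1 − a(z₀+z₁) = 1 − (-0.034)(-1.873) = 0.9363; argument = -0.228 + (-1.873)/0.9363 = -2.2284 → -2.23.
α₁ = Φ(-2.23) = 0.0129; rank = round(1000 × 0.0129) = 13; θ*₍13₎ = 3.81.
Upper: z₀ + z₂ = 1.417; 1 − a(z₀+z₂) = 1.0482; argument = 1.1239 → 1.12; α₂ = 0.8686; rank = 869; θ*₍869₎ = 6.80.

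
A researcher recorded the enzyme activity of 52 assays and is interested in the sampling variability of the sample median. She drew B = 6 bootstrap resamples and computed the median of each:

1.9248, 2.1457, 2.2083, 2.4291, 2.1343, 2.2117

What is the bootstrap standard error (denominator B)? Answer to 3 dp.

SE* = 0.148

Bootstrap SE is the standard deviation of the 6 replicate medians.
Mean of replicates: (1.9248 + 2.1457 + 2.2083 + 2.4291 + 2.1343 + 2.2117) / 6 = 13.05390 / 6 = 2.17565
Sum of squared deviations: (−0.25085)² + (−0.02995)² + (+0.03265)² + (+0.25345)² + (−0.04135)² + (+0.03605)² = 0.13214
Variance = 0.13214 / 6 = 0.02202
SE* = √0.02202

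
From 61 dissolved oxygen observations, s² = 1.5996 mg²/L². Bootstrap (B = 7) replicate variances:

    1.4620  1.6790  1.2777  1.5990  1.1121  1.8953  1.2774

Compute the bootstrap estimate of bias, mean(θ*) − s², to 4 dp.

bias = −0.1278

mean(θ*) = (1.4620 + 1.6790 + 1.2777 + 1.5990 + 1.1121 + 1.8953 + 1.2774) / 7 = 1.47179
bias = 1.47179 − 1.5996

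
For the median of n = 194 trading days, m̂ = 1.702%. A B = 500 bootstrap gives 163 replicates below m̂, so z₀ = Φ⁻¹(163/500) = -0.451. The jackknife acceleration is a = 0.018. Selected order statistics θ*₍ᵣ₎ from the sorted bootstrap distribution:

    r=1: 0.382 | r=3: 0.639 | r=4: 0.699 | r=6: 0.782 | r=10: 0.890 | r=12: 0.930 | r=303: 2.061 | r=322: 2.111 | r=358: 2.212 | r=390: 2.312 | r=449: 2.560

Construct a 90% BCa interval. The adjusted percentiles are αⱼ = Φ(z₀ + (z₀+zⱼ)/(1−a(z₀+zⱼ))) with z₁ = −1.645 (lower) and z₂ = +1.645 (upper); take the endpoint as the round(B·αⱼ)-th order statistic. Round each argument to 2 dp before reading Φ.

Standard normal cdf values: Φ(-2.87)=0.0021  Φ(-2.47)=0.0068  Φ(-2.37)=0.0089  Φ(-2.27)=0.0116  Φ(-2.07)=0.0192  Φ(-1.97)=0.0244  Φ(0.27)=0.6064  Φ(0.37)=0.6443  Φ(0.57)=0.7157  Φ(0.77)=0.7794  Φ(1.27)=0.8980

Lower: z₀ + z₁ = -0.451 + (-1.645) = -2.096; 1 − a(z₀+z₁) = 1 − (0.018)(-2.096) = 1.0377; argument = -0.451 + (-2.096)/1.0377 = -2.4708 → -2.47.
α₁ = Φ(-2.47) = 0.0068; rank = round(500 × 0.0068) = 3; θ*₍3₎ = 0.639.
Upper: z₀ + z₂ = 1.194; 1 − a(z₀+z₂) = 0.9785; argument = 0.7692 → 0.77; α₂ = 0.7794; rank = 390; θ*₍390₎ = 2.312.

(0.639, 2.312)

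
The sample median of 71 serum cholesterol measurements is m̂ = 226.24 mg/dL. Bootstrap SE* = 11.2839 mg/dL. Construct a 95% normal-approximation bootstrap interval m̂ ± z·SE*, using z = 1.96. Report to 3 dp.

Margin = 1.96 × 11.2839 = 22.1164
Interval: 226.24 ± 22.1164

(204.124, 248.356)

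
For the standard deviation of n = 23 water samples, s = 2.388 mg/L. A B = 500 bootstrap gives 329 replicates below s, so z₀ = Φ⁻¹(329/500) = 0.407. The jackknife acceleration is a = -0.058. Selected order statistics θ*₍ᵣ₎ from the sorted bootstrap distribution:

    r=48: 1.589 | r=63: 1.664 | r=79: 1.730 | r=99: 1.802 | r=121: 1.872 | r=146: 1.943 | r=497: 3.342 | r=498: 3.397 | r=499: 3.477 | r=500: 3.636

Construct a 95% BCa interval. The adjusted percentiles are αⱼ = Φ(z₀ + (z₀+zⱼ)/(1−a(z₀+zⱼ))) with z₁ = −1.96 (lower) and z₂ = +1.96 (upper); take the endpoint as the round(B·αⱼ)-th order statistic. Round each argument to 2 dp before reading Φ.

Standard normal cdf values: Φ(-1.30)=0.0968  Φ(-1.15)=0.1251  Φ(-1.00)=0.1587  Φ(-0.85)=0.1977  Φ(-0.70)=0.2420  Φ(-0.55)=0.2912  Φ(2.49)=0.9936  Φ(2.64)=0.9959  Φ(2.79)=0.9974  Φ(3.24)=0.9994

(1.589, 3.342)

Lower: z₀ + z₁ = 0.407 + (-1.960) = -1.553; 1 − a(z₀+z₁) = 1 − (-0.058)(-1.553) = 0.9099; argument = 0.407 + (-1.553)/0.9099 = -1.2997 → -1.30.
α₁ = Φ(-1.30) = 0.0968; rank = round(500 × 0.0968) = 48; θ*₍48₎ = 1.589.
Upper: z₀ + z₂ = 2.367; 1 − a(z₀+z₂) = 1.1373; argument = 2.4883 → 2.49; α₂ = 0.9936; rank = 497; θ*₍497₎ = 3.342.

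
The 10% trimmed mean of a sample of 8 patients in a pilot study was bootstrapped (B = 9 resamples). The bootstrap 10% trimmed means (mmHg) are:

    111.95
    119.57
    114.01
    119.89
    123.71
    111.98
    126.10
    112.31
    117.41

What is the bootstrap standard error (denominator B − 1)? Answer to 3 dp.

SE* = 5.278

Bootstrap SE is the standard deviation of the 9 replicate 10% trimmed means.
Mean of replicates: (111.95 + 119.57 + 114.01 + 119.89 + 123.71 + 111.98 + 126.10 + 112.31 + 117.41) / 9 = 1056.9300 / 9 = 117.4367
Sum of squared deviations: (−5.4867)² + (+2.1333)² + (−3.4267)² + (+2.4533)² + (+6.2733)² + (−5.4567)² + (+8.6633)² + (−5.1267)² + (−0.0267)² = 222.8822
Variance = 222.8822 / 8 = 27.8603
SE* = √27.8603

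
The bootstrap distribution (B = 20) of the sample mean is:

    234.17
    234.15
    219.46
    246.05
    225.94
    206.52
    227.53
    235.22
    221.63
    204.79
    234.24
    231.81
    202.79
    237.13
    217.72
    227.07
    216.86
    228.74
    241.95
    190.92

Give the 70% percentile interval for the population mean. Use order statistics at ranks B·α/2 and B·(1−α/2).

Sorted replicates: 190.92, 202.79, 204.79, 206.52, 216.86, 217.72, 219.46, 221.63, 225.94, 227.07, 227.53, 228.74, 231.81, 234.15, 234.17, 234.24, 235.22, 237.13, 241.95, 246.05
α = 0.30; lower rank = 20 × 0.150 = 3; upper rank = 20 × 0.850 = 17.
The 3rd smallest replicate is 204.79; the 17th is 235.22.

(204.79, 235.22)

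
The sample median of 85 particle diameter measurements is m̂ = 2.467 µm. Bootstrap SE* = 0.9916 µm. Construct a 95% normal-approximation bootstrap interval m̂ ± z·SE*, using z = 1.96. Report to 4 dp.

Margin = 1.96 × 0.9916 = 1.94354
Interval: 2.467 ± 1.94354

(0.5235, 4.4105)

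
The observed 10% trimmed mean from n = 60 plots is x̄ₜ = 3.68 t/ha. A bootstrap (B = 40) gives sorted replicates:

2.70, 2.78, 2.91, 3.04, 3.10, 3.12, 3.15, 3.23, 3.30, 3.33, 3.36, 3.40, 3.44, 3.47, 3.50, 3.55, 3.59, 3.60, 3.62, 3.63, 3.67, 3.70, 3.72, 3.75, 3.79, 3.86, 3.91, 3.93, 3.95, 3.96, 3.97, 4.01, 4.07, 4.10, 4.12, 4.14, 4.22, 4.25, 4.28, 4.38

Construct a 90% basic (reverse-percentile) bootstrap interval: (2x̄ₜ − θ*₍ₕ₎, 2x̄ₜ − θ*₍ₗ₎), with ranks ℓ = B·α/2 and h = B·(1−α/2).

Percentile endpoints at ranks 2 and 38: θ*₍2₎ = 2.78, θ*₍38₎ = 4.25.
Basic interval reflects these around x̄ₜ:
  lower = 2 × 3.68 − 4.25 = 3.11
  upper = 2 × 3.68 − 2.78 = 4.58

(3.11, 4.58)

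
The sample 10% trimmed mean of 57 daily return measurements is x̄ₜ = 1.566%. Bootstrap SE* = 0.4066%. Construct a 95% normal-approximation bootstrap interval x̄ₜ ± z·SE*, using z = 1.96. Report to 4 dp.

(0.7691, 2.3629)

Margin = 1.96 × 0.4066 = 0.79694
Interval: 1.566 ± 0.79694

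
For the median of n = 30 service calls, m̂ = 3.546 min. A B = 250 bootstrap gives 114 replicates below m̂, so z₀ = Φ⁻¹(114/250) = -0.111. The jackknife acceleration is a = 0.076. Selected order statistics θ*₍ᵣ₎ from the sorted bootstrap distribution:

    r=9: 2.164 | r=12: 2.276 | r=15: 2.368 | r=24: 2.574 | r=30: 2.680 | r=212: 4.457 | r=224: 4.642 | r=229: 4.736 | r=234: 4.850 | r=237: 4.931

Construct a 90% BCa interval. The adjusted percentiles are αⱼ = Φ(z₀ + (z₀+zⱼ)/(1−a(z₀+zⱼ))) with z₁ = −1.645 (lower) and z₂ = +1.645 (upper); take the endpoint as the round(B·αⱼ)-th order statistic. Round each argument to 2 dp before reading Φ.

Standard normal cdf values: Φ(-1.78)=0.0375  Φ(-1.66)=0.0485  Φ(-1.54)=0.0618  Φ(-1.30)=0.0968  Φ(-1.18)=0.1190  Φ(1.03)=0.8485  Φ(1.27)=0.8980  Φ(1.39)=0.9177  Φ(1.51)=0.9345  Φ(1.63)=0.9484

Lower: z₀ + z₁ = -0.111 + (-1.645) = -1.756; 1 − a(z₀+z₁) = 1 − (0.076)(-1.756) = 1.1335; argument = -0.111 + (-1.756)/1.1335 = -1.6602 → -1.66.
α₁ = Φ(-1.66) = 0.0485; rank = round(250 × 0.0485) = 12; θ*₍12₎ = 2.276.
Upper: z₀ + z₂ = 1.534; 1 − a(z₀+z₂) = 0.8834; argument = 1.6254 → 1.63; α₂ = 0.9484; rank = 237; θ*₍237₎ = 4.931.

(2.276, 4.931)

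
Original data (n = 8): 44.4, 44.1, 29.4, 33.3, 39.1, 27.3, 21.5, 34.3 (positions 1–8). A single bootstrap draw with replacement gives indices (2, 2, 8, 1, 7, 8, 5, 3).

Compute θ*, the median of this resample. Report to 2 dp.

Resample values: 44.1, 44.1, 34.3, 44.4, 21.5, 34.3, 39.1, 29.4.
Sorted: 21.5, 29.4, 34.3, 34.3, 39.1, 44.1, 44.1, 44.4
Median = average of the two middle values = 36.70

θ* = 36.70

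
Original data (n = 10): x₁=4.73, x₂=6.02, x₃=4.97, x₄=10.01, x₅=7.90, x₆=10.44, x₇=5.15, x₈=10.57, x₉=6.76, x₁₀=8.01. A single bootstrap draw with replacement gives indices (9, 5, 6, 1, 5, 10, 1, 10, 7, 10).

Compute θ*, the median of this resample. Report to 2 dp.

Resample values: 6.76, 7.90, 10.44, 4.73, 7.90, 8.01, 4.73, 8.01, 5.15, 8.01.
Sorted: 4.73, 4.73, 5.15, 6.76, 7.90, 7.90, 8.01, 8.01, 8.01, 10.44
Median = average of the two middle values = 7.90

θ* = 7.90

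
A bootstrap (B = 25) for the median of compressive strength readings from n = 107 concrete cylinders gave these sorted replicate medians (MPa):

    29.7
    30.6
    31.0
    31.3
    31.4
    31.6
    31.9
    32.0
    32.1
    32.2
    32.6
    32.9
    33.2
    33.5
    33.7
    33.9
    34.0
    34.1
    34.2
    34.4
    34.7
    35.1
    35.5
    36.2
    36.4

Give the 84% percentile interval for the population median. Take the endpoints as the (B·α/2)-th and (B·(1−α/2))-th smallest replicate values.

(30.6, 35.5)

α = 0.16; lower rank = 25 × 0.080 = 2; upper rank = 25 × 0.920 = 23.
The 2nd smallest replicate is 30.6; the 23rd is 35.5.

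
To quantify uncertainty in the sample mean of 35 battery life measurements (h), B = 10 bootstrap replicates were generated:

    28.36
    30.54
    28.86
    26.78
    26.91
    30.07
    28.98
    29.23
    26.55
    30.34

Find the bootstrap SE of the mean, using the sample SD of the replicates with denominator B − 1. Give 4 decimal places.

SE* = 1.4889

Bootstrap SE is the standard deviation of the 10 replicate means.
Mean of replicates: (28.36 + 30.54 + 28.86 + 26.78 + 26.91 + 30.07 + 28.98 + 29.23 + 26.55 + 30.34) / 10 = 286.62000 / 10 = 28.66200
Sum of squared deviations: (−0.30200)² + (+1.87800)² + (+0.19800)² + (−1.88200)² + (−1.75200)² + (+1.40800)² + (+0.31800)² + (+0.56800)² + (−2.11200)² + (+1.67800)² = 19.95116
Variance = 19.95116 / 9 = 2.21680
SE* = √2.21680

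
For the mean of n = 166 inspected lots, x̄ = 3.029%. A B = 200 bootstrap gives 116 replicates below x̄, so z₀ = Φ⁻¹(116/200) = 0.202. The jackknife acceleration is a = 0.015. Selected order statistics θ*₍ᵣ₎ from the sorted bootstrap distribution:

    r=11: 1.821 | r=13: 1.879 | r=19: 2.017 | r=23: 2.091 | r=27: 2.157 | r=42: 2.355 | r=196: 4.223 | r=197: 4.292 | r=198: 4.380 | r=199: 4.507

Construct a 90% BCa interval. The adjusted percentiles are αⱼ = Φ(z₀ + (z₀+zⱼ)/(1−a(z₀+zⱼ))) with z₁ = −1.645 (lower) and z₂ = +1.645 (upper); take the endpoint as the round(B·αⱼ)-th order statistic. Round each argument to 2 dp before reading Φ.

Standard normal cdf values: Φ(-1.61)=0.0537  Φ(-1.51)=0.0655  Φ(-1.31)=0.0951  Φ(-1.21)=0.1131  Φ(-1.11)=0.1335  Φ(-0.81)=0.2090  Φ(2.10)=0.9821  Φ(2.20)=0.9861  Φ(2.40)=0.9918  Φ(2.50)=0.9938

Lower: z₀ + z₁ = 0.202 + (-1.645) = -1.443; 1 − a(z₀+z₁) = 1 − (0.015)(-1.443) = 1.0216; argument = 0.202 + (-1.443)/1.0216 = -1.2104 → -1.21.
α₁ = Φ(-1.21) = 0.1131; rank = round(200 × 0.1131) = 23; θ*₍23₎ = 2.091.
Upper: z₀ + z₂ = 1.847; 1 − a(z₀+z₂) = 0.9723; argument = 2.1016 → 2.10; α₂ = 0.9821; rank = 196; θ*₍196₎ = 4.223.

(2.091, 4.223)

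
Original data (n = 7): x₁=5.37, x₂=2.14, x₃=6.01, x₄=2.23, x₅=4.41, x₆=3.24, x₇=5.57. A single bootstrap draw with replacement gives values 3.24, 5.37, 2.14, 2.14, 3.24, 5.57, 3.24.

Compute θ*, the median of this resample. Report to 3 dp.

Sorted: 2.14, 2.14, 3.24, 3.24, 3.24, 5.37, 5.57
Median = middle value = 3.240

θ* = 3.240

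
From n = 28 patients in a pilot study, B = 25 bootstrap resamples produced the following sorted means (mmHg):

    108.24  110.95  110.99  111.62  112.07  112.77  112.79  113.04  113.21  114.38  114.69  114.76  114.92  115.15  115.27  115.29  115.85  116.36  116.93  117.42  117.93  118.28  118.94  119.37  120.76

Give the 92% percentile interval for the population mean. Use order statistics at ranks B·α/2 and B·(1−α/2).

(108.24, 119.37)

α = 0.08; lower rank = 25 × 0.040 = 1; upper rank = 25 × 0.960 = 24.
The 1st smallest replicate is 108.24; the 24th is 119.37.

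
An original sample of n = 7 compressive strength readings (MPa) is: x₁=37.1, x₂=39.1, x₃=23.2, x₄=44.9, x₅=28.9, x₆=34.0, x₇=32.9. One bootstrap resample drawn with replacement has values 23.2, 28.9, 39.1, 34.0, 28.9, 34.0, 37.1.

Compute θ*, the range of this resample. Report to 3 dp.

Range = 39.1 − 23.2 = 15.900

θ* = 15.900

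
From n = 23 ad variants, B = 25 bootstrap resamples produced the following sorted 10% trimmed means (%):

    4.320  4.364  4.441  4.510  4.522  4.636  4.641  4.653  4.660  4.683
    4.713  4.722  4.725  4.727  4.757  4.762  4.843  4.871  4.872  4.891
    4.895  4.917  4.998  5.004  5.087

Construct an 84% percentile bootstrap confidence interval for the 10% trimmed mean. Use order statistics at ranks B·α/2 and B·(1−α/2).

α = 0.16; lower rank = 25 × 0.080 = 2; upper rank = 25 × 0.920 = 23.
The 2nd smallest replicate is 4.364; the 23rd is 4.998.

(4.364, 4.998)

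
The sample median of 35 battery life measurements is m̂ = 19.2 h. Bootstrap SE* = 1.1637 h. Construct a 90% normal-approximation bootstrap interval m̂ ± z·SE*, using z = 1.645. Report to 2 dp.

Margin = 1.645 × 1.1637 = 1.914
Interval: 19.2 ± 1.914

(17.29, 21.11)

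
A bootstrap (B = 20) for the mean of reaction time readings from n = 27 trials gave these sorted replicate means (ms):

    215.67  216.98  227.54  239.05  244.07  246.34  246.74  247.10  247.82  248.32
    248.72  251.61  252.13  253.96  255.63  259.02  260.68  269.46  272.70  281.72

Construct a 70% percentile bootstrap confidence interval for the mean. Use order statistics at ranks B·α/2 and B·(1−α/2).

(227.54, 260.68)

α = 0.30; lower rank = 20 × 0.150 = 3; upper rank = 20 × 0.850 = 17.
The 3rd smallest replicate is 227.54; the 17th is 260.68.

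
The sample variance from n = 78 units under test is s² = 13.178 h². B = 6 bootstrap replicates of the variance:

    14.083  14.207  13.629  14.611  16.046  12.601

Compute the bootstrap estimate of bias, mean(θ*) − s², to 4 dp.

bias = +1.0182

mean(θ*) = (14.083 + 14.207 + 13.629 + 14.611 + 16.046 + 12.601) / 6 = 14.19617
bias = 14.19617 − 13.178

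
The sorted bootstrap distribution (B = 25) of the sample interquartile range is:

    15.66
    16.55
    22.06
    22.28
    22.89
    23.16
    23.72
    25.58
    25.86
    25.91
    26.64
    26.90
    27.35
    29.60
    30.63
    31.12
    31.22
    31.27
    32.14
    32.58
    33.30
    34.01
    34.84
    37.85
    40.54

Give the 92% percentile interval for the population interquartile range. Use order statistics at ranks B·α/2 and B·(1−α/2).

(15.66, 37.85)

α = 0.08; lower rank = 25 × 0.040 = 1; upper rank = 25 × 0.960 = 24.
The 1st smallest replicate is 15.66; the 24th is 37.85.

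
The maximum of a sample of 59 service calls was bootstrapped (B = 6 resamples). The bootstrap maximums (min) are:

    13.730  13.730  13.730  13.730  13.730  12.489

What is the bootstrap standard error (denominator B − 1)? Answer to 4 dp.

Bootstrap SE is the standard deviation of the 6 replicate maximums.
Mean of replicates: (13.730 + 13.730 + 13.730 + 13.730 + 13.730 + 12.489) / 6 = 81.13900 / 6 = 13.52317
Sum of squared deviations: (+0.20683)² + (+0.20683)² + (+0.20683)² + (+0.20683)² + (+0.20683)² + (−1.03417)² = 1.28340
Variance = 1.28340 / 5 = 0.25668
SE* = √0.25668

SE* = 0.5066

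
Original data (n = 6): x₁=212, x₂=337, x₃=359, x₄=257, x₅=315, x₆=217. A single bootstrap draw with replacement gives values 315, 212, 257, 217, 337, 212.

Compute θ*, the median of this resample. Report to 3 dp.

Sorted: 212, 212, 217, 257, 315, 337
Median = average of the two middle values = 237.000

θ* = 237.000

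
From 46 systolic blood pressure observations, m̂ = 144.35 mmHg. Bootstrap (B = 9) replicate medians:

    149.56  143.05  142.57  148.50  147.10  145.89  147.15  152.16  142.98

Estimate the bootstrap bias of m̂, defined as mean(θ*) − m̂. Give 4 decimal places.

mean(θ*) = (149.56 + 143.05 + 142.57 + 148.50 + 147.10 + 145.89 + 147.15 + 152.16 + 142.98) / 9 = 146.55111
bias = 146.55111 − 144.35

bias = +2.2011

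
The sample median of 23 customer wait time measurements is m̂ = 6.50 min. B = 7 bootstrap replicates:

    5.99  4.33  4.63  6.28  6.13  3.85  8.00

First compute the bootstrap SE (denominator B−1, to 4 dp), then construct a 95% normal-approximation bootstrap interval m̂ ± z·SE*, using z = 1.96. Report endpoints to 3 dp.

(3.697, 9.303)

Mean of replicates = 5.6014; sum of squared deviations = 12.2717; SE* = √(12.2717/6) = 1.4301
Margin = 1.96 × 1.4301 = 2.8030
Interval: 6.50 ± 2.8030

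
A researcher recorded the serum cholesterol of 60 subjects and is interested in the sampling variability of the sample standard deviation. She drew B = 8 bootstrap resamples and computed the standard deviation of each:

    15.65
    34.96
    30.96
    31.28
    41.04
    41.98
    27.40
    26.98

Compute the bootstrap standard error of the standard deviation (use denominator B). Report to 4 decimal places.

SE* = 7.9154

Bootstrap SE is the standard deviation of the 8 replicate standard deviations.
Mean of replicates: (15.65 + 34.96 + 30.96 + 31.28 + 41.04 + 41.98 + 27.40 + 26.98) / 8 = 250.25000 / 8 = 31.28125
Sum of squared deviations: (−15.63125)² + (+3.67875)² + (−0.32125)² + (−0.00125)² + (+9.75875)² + (+10.69875)² + (−3.88125)² + (−4.30125)² = 501.23369
Variance = 501.23369 / 8 = 62.65421
SE* = √62.65421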